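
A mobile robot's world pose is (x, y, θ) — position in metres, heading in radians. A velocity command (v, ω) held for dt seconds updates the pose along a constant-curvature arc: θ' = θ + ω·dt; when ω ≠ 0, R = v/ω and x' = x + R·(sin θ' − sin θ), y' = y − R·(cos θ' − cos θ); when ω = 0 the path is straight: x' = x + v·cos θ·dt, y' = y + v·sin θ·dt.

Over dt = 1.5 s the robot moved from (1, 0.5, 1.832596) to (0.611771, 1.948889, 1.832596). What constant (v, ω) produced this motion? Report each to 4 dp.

Δθ = 1.832596 − 1.832596 = 0.000000
ω = Δθ/dt = 0.000000/1.5 = 0.0000
ω = 0 → v = (Δx·cos θ + Δy·sin θ)/dt = 1.0000

v = 1.0000, ω = 0.0000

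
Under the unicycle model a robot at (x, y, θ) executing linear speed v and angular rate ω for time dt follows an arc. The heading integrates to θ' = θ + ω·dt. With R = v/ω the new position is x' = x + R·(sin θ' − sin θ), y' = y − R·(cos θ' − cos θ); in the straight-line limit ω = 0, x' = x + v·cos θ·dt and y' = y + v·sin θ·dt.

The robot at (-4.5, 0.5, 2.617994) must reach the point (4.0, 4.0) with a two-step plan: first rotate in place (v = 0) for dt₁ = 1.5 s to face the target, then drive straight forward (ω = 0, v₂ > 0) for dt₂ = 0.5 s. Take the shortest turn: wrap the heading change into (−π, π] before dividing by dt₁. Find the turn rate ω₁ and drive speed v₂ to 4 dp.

ω₁ = -1.4849, v₂ = 18.3848

heading to target = atan2(4−0.5, 4−-4.5) = 0.3906
Δθ = wrap(0.3906 − 2.6180) = -2.2274; ω₁ = Δθ/dt₁ = -1.4849
distance = √((4−-4.5)² + (4−0.5)²) = 9.1924; v₂ = distance/dt₂ = 18.3848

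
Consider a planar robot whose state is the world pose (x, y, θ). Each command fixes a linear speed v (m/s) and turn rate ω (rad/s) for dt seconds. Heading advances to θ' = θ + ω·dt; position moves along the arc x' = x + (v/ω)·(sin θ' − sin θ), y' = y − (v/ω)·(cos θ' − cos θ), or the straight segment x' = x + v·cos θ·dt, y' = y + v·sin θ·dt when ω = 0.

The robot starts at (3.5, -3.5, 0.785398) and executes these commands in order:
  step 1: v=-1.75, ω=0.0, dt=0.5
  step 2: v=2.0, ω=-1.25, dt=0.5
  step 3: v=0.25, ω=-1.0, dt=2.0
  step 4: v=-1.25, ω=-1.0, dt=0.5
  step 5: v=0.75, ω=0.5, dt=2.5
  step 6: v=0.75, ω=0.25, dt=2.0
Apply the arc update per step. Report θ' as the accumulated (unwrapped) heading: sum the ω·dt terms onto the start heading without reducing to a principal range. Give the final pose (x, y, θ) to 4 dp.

step 1: θ'=0.7854 (straight) → pose (2.8813, -4.1187, 0.7854)
step 2: θ'=0.1604 (R=-1.6000) → pose (3.7571, -3.6706, 0.1604)
step 3: θ'=-1.8396 (R=-0.2500) → pose (4.0381, -3.9838, -1.8396)
step 4: θ'=-2.3396 (R=1.2500) → pose (4.3447, -3.4467, -2.3396)
step 5: θ'=-1.0896 (R=1.5000) → pose (4.0932, -5.1839, -1.0896)
step 6: θ'=-0.5896 (R=3.0000) → pose (5.0844, -6.2888, -0.5896)

(5.0844, -6.2888, -0.5896)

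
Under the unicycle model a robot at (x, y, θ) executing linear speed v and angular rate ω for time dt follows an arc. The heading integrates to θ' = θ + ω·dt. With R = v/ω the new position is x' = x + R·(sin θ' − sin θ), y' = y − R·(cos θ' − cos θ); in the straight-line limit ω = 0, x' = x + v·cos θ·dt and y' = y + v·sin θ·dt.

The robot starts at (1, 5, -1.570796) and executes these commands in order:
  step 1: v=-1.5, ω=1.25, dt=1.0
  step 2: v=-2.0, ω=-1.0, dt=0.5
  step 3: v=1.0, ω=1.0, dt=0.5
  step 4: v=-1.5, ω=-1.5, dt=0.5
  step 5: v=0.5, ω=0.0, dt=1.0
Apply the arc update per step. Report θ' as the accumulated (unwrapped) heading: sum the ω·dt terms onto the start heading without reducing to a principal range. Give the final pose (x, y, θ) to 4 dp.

(-0.5605, 6.4369, -1.0708)

step 1: θ'=-0.3208 (R=-1.2000) → pose (0.1784, 6.1388, -0.3208)
step 2: θ'=-0.8208 (R=2.0000) → pose (-0.6543, 6.6735, -0.8208)
step 3: θ'=-0.3208 (R=1.0000) → pose (-0.2380, 6.4061, -0.3208)
step 4: θ'=-1.0708 (R=1.0000) → pose (-0.8002, 6.8757, -1.0708)
step 5: θ'=-1.0708 (straight) → pose (-0.5605, 6.4369, -1.0708)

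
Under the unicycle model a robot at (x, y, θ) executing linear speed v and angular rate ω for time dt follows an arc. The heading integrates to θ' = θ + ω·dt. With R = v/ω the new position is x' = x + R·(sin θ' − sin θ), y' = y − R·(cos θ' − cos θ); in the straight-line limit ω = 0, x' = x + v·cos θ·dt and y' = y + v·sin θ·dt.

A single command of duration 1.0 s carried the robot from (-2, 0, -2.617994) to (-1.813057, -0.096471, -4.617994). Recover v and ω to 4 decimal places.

v = -0.2500, ω = -2.0000

Δθ = -4.617994 − -2.617994 = -2.000000
ω = Δθ/dt = -2.000000/1.0 = -2.0000
R = Δx/(sin θ' − sin θ) = 0.1250
v = R·ω = 0.1250·-2.0000 = -0.2500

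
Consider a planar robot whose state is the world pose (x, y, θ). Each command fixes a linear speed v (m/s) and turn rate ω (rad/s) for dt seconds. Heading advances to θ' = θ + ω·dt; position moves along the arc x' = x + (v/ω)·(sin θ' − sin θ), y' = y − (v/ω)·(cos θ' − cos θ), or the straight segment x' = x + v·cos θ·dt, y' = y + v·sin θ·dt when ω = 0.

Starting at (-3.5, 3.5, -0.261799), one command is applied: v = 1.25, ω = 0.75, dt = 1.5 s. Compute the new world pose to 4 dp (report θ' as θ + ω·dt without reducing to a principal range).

(-1.8021, 4.0265, 0.8632)

θ' = -0.2618 + 0.75·1.5 = 0.8632
R = v/ω = 1.25/0.75 = 1.6667
x' = -3.5 + 1.6667·(sin 0.8632 − sin -0.2618) = -1.8021
y' = 3.5 − 1.6667·(cos 0.8632 − cos -0.2618) = 4.0265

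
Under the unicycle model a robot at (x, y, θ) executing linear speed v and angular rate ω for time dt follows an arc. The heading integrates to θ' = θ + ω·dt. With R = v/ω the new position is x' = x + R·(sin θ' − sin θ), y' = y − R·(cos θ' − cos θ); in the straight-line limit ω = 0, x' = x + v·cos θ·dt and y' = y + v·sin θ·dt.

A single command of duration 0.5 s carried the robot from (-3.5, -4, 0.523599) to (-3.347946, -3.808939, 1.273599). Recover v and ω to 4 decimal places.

Δθ = 1.273599 − 0.523599 = 0.750000
ω = Δθ/dt = 0.750000/0.5 = 1.5000
R = −Δy/(cos θ' − cos θ) = 0.3333
v = R·ω = 0.3333·1.5000 = 0.5000

v = 0.5000, ω = 1.5000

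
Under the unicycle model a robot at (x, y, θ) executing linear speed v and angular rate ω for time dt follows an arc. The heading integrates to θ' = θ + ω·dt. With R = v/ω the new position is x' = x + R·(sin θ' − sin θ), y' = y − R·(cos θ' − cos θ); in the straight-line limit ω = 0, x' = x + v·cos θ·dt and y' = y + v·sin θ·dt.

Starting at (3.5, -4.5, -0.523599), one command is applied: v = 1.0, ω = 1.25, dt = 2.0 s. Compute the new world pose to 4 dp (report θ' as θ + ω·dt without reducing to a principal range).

θ' = -0.5236 + 1.25·2.0 = 1.9764
R = v/ω = 1.0/1.25 = 0.8000
x' = 3.5 + 0.8000·(sin 1.9764 − sin -0.5236) = 4.6351
y' = -4.5 − 0.8000·(cos 1.9764 − cos -0.5236) = -3.4915

(4.6351, -3.4915, 1.9764)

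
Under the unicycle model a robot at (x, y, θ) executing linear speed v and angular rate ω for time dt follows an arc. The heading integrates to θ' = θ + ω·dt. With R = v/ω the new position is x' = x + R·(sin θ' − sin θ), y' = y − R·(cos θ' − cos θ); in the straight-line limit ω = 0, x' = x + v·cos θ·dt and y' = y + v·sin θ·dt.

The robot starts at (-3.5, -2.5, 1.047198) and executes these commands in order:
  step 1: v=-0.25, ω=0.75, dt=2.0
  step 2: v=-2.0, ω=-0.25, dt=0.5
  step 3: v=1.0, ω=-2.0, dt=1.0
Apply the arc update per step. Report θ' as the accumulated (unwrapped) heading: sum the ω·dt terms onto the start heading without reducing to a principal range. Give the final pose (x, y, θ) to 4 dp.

step 1: θ'=2.5472 (R=-0.3333) → pose (-3.3980, -2.9428, 2.5472)
step 2: θ'=2.4222 (R=8.0000) → pose (-2.6066, -3.5531, 2.4222)
step 3: θ'=0.4222 (R=-0.5000) → pose (-2.4820, -2.7209, 0.4222)

(-2.4820, -2.7209, 0.4222)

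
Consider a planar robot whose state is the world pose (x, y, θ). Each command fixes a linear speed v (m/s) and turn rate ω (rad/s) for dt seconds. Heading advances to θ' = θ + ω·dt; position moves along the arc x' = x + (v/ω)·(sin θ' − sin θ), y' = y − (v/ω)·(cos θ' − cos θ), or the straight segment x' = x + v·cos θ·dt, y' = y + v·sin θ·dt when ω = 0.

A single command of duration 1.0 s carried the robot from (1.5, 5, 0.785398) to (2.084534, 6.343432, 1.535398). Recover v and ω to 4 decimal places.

v = 1.5000, ω = 0.7500

Δθ = 1.535398 − 0.785398 = 0.750000
ω = Δθ/dt = 0.750000/1.0 = 0.7500
R = −Δy/(cos θ' − cos θ) = 2.0000
v = R·ω = 2.0000·0.7500 = 1.5000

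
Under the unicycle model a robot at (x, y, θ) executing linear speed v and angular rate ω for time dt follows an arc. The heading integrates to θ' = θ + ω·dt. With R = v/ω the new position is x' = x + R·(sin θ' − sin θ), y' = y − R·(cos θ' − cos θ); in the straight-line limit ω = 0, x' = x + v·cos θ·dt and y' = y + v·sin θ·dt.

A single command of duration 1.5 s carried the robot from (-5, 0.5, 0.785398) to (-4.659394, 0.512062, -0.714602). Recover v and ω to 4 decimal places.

Δθ = -0.714602 − 0.785398 = -1.500000
ω = Δθ/dt = -1.500000/1.5 = -1.0000
R = Δx/(sin θ' − sin θ) = -0.2500
v = R·ω = -0.2500·-1.0000 = 0.2500

v = 0.2500, ω = -1.0000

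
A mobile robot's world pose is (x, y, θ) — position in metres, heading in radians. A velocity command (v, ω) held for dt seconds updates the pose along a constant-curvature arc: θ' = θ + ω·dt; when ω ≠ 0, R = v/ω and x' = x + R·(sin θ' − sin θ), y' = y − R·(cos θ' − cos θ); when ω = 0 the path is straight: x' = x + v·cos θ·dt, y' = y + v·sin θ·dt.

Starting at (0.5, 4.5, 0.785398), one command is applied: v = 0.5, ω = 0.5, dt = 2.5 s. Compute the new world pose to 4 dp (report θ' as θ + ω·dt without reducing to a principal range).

(0.6869, 5.6552, 2.0354)

θ' = 0.7854 + 0.5·2.5 = 2.0354
R = v/ω = 0.5/0.5 = 1.0000
x' = 0.5 + 1.0000·(sin 2.0354 − sin 0.7854) = 0.6869
y' = 4.5 − 1.0000·(cos 2.0354 − cos 0.7854) = 5.6552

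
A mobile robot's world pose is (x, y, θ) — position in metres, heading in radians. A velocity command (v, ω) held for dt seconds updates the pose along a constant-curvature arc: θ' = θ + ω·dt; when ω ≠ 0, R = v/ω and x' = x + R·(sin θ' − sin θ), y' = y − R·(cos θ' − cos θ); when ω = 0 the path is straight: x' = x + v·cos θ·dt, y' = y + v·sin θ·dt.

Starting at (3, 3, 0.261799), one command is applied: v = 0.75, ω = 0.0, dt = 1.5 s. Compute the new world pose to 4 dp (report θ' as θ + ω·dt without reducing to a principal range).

θ' = 0.2618 + 0.0·1.5 = 0.2618
ω = 0 → straight: x' = 3 + 0.75·cos(0.2618)·1.5 = 4.0867
y' = 3 + 0.75·sin(0.2618)·1.5 = 3.2912

(4.0867, 3.2912, 0.2618)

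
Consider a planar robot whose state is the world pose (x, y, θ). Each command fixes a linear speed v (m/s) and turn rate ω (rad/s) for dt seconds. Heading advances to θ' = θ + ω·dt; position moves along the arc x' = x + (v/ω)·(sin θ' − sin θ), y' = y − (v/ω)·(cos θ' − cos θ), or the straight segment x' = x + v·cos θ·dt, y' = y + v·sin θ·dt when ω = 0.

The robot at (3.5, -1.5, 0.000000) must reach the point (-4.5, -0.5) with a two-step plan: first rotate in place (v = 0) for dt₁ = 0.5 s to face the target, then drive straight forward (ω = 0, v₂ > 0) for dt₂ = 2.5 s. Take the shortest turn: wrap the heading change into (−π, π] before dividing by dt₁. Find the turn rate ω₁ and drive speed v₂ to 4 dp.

heading to target = atan2(-0.5−-1.5, -4.5−3.5) = 3.0172
Δθ = wrap(3.0172 − 0.0000) = 3.0172; ω₁ = Δθ/dt₁ = 6.0345
distance = √((-4.5−3.5)² + (-0.5−-1.5)²) = 8.0623; v₂ = distance/dt₂ = 3.2249

ω₁ = 6.0345, v₂ = 3.2249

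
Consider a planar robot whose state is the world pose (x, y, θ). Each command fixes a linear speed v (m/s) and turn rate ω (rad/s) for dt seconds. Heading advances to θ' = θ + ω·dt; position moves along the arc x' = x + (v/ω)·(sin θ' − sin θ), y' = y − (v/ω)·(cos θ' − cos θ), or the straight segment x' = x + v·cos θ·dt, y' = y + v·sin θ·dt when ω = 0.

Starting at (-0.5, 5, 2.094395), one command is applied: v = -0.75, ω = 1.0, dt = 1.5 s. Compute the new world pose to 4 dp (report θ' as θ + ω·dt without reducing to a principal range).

(0.4776, 4.7006, 3.5944)

θ' = 2.0944 + 1.0·1.5 = 3.5944
R = v/ω = -0.75/1.0 = -0.7500
x' = -0.5 + -0.7500·(sin 3.5944 − sin 2.0944) = 0.4776
y' = 5 − -0.7500·(cos 3.5944 − cos 2.0944) = 4.7006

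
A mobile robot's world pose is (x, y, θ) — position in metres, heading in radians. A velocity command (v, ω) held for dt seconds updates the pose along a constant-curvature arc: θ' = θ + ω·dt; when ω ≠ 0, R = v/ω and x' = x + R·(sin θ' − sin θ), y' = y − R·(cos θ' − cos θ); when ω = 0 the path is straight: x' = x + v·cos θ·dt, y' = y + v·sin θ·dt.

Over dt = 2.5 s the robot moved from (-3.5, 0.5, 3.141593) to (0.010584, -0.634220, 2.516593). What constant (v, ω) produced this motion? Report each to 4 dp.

Δθ = 2.516593 − 3.141593 = -0.625000
ω = Δθ/dt = -0.625000/2.5 = -0.2500
R = Δx/(sin θ' − sin θ) = 6.0000
v = R·ω = 6.0000·-0.2500 = -1.5000

v = -1.5000, ω = -0.2500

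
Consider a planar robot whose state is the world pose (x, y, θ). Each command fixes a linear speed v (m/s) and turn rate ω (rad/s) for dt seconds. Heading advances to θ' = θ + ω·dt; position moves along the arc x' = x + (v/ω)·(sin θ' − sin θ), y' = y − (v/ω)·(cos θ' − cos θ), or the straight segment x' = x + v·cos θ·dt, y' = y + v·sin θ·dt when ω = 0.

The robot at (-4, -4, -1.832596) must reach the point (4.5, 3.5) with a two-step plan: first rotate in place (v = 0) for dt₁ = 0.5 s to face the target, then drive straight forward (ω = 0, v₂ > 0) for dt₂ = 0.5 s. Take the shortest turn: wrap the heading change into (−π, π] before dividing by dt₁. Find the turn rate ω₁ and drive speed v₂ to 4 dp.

ω₁ = 5.1112, v₂ = 22.6716

heading to target = atan2(3.5−-4, 4.5−-4) = 0.7230
Δθ = wrap(0.7230 − -1.8326) = 2.5556; ω₁ = Δθ/dt₁ = 5.1112
distance = √((4.5−-4)² + (3.5−-4)²) = 11.3358; v₂ = distance/dt₂ = 22.6716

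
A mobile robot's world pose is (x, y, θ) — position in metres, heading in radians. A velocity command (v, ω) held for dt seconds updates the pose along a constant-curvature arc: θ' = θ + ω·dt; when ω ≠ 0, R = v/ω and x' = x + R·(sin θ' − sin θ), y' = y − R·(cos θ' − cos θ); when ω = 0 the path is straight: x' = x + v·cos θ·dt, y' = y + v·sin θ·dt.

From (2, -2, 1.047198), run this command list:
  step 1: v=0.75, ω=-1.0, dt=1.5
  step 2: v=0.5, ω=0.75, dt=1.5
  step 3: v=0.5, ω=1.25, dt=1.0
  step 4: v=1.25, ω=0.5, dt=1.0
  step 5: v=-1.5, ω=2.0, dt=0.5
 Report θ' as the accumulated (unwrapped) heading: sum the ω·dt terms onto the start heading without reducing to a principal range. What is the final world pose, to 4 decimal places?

(3.8129, -0.3086, 3.4222)

step 1: θ'=-0.4528 (R=-0.7500) → pose (2.9776, -1.7006, -0.4528)
step 2: θ'=0.6722 (R=0.6667) → pose (3.6844, -1.6227, 0.6722)
step 3: θ'=1.9222 (R=0.4000) → pose (3.8109, -1.1721, 1.9222)
step 4: θ'=2.4222 (R=2.5000) → pose (3.1110, -0.1521, 2.4222)
step 5: θ'=3.4222 (R=-0.7500) → pose (3.8129, -0.3086, 3.4222)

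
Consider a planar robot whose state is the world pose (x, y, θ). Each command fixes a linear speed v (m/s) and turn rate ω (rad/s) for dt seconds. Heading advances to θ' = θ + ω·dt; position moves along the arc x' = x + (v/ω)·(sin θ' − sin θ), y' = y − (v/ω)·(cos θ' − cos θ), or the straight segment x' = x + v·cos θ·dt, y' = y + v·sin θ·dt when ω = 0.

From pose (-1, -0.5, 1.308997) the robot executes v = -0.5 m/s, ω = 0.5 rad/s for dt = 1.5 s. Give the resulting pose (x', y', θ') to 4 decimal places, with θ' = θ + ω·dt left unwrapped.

θ' = 1.3090 + 0.5·1.5 = 2.0590
R = v/ω = -0.5/0.5 = -1.0000
x' = -1 + -1.0000·(sin 2.0590 − sin 1.3090) = -0.9173
y' = -0.5 − -1.0000·(cos 2.0590 − cos 1.3090) = -1.2279

(-0.9173, -1.2279, 2.0590)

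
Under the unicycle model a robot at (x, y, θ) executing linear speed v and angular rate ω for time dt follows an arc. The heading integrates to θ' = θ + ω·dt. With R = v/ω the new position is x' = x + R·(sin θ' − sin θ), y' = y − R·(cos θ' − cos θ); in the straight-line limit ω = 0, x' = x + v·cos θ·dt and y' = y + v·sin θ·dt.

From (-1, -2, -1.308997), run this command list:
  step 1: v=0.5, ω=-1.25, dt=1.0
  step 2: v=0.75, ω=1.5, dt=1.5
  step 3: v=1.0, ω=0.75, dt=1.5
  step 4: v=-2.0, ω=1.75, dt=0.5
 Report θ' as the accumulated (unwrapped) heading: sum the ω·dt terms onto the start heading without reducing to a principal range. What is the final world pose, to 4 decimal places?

(0.0313, -3.8948, 1.6910)

step 1: θ'=-2.5590 (R=-0.4000) → pose (-1.1663, -2.4375, -2.5590)
step 2: θ'=-0.3090 (R=0.5000) → pose (-1.0432, -3.3314, -0.3090)
step 3: θ'=0.8160 (R=1.3333) → pose (0.3334, -2.9747, 0.8160)
step 4: θ'=1.6910 (R=-1.1429) → pose (0.0313, -3.8948, 1.6910)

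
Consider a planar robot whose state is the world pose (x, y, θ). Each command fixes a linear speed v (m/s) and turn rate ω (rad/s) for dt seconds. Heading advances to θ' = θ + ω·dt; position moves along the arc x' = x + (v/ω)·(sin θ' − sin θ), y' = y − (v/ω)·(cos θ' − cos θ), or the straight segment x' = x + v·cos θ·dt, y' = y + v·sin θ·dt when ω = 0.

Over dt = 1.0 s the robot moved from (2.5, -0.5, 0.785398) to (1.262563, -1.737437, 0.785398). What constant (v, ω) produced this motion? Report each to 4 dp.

Δθ = 0.785398 − 0.785398 = 0.000000
ω = Δθ/dt = 0.000000/1.0 = 0.0000
ω = 0 → v = (Δx·cos θ + Δy·sin θ)/dt = -1.7500

v = -1.7500, ω = 0.0000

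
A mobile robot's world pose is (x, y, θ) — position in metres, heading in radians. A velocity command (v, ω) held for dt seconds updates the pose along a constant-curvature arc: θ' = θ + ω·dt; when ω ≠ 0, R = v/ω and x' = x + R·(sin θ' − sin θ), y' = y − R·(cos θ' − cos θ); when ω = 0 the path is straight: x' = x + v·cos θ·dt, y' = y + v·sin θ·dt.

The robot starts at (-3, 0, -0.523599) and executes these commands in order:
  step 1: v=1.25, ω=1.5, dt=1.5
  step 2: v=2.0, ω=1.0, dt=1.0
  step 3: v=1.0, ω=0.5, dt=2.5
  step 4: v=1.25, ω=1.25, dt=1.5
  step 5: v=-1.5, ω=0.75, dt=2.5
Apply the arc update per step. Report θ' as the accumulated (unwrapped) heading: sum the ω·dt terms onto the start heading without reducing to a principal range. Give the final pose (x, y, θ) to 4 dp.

step 1: θ'=1.7264 (R=0.8333) → pose (-1.7601, 0.8508, 1.7264)
step 2: θ'=2.7264 (R=2.0000) → pose (-2.9292, 2.3710, 2.7264)
step 3: θ'=3.9764 (R=2.0000) → pose (-5.2182, 1.8835, 3.9764)
step 4: θ'=5.8514 (R=1.0000) → pose (-4.8956, 0.3040, 5.8514)
step 5: θ'=7.7264 (R=-2.0000) → pose (-7.7163, -1.2580, 7.7264)

(-7.7163, -1.2580, 7.7264)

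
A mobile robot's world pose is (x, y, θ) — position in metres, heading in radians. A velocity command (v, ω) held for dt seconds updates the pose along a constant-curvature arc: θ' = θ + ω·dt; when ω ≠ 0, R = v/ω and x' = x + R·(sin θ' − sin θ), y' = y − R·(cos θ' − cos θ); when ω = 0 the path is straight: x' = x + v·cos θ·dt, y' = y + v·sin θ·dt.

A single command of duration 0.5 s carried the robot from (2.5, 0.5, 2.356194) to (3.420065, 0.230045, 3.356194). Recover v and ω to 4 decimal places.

v = -2.0000, ω = 2.0000

Δθ = 3.356194 − 2.356194 = 1.000000
ω = Δθ/dt = 1.000000/0.5 = 2.0000
R = Δx/(sin θ' − sin θ) = -1.0000
v = R·ω = -1.0000·2.0000 = -2.0000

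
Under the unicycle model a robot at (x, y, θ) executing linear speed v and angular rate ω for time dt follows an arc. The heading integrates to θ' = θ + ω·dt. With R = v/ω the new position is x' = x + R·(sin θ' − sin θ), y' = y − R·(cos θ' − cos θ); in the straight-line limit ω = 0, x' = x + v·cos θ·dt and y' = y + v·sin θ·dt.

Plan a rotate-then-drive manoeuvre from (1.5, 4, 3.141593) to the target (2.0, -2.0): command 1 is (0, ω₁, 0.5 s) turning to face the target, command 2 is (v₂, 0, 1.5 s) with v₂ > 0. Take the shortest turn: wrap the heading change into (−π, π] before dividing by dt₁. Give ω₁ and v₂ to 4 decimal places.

ω₁ = 3.3079, v₂ = 4.0139

heading to target = atan2(-2−4, 2−1.5) = -1.4877
Δθ = wrap(-1.4877 − 3.1416) = 1.6539; ω₁ = Δθ/dt₁ = 3.3079
distance = √((2−1.5)² + (-2−4)²) = 6.0208; v₂ = distance/dt₂ = 4.0139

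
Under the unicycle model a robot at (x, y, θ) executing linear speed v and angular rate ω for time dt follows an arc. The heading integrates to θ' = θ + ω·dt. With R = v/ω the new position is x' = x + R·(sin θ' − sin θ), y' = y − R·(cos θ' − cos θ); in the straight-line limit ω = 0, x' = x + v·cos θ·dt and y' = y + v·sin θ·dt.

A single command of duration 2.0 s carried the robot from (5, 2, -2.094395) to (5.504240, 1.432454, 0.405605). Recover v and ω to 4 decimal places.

v = 0.5000, ω = 1.2500

Δθ = 0.405605 − -2.094395 = 2.500000
ω = Δθ/dt = 2.500000/2.0 = 1.2500
R = −Δy/(cos θ' − cos θ) = 0.4000
v = R·ω = 0.4000·1.2500 = 0.5000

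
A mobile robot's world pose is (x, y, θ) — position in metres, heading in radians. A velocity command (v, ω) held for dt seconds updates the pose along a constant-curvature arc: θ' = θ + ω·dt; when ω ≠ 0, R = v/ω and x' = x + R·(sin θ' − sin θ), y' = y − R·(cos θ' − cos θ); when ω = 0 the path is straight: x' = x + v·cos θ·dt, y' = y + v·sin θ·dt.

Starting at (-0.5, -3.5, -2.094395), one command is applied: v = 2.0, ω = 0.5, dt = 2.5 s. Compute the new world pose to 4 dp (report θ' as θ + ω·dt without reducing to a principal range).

(-0.0262, -8.1567, -0.8444)

θ' = -2.0944 + 0.5·2.5 = -0.8444
R = v/ω = 2.0/0.5 = 4.0000
x' = -0.5 + 4.0000·(sin -0.8444 − sin -2.0944) = -0.0262
y' = -3.5 − 4.0000·(cos -0.8444 − cos -2.0944) = -8.1567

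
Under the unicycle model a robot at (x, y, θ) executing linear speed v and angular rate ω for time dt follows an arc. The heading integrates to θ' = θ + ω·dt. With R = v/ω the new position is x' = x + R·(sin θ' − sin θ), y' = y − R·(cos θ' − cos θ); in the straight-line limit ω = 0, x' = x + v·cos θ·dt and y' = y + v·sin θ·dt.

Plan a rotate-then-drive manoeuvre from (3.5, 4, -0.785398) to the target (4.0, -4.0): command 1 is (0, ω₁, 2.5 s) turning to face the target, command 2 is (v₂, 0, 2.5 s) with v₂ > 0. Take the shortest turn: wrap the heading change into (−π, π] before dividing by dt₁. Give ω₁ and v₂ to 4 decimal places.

heading to target = atan2(-4−4, 4−3.5) = -1.5084
Δθ = wrap(-1.5084 − -0.7854) = -0.7230; ω₁ = Δθ/dt₁ = -0.2892
distance = √((4−3.5)² + (-4−4)²) = 8.0156; v₂ = distance/dt₂ = 3.2062

ω₁ = -0.2892, v₂ = 3.2062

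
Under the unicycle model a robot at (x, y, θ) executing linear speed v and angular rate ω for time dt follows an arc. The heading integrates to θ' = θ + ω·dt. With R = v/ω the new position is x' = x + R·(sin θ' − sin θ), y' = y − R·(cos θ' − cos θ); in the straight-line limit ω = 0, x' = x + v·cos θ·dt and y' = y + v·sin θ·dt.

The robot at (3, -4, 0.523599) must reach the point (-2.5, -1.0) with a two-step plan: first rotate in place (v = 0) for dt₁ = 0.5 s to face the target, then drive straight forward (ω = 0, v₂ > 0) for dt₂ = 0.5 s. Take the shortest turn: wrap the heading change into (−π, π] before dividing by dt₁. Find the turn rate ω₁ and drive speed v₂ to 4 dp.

ω₁ = 4.2373, v₂ = 12.5300

heading to target = atan2(-1−-4, -2.5−3) = 2.6422
Δθ = wrap(2.6422 − 0.5236) = 2.1186; ω₁ = Δθ/dt₁ = 4.2373
distance = √((-2.5−3)² + (-1−-4)²) = 6.2650; v₂ = distance/dt₂ = 12.5300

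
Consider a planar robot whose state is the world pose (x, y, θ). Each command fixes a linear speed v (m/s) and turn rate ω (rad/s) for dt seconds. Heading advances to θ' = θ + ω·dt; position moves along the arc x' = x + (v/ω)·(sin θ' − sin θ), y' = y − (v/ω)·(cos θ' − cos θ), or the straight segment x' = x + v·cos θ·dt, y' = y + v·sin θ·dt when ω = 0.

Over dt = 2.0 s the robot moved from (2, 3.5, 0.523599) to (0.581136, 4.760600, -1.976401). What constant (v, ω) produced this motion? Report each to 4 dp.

v = -1.2500, ω = -1.2500

Δθ = -1.976401 − 0.523599 = -2.500000
ω = Δθ/dt = -2.500000/2.0 = -1.2500
R = Δx/(sin θ' − sin θ) = 1.0000
v = R·ω = 1.0000·-1.2500 = -1.2500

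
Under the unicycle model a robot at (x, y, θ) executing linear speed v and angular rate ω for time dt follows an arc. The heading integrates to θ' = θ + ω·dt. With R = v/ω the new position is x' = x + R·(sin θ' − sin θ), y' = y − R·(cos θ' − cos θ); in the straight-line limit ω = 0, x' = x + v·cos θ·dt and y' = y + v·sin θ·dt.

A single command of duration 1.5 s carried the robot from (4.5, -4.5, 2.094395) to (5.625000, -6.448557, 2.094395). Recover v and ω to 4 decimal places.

Δθ = 2.094395 − 2.094395 = 0.000000
ω = Δθ/dt = 0.000000/1.5 = 0.0000
ω = 0 → v = (Δx·cos θ + Δy·sin θ)/dt = -1.5000

v = -1.5000, ω = 0.0000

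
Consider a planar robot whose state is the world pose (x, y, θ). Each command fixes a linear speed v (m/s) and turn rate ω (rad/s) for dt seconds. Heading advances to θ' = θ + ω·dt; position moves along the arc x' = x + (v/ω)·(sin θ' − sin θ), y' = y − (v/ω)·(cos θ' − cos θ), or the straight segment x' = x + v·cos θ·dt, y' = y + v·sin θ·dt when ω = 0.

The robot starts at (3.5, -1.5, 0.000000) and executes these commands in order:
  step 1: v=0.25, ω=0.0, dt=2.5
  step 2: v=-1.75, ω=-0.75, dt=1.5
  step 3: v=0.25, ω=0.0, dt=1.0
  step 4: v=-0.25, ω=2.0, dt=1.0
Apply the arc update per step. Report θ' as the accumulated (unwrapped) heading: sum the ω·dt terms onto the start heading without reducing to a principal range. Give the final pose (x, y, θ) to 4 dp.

step 1: θ'=0.0000 (straight) → pose (4.1250, -1.5000, 0.0000)
step 2: θ'=-1.1250 (R=2.3333) → pose (2.0197, -0.1727, -1.1250)
step 3: θ'=-1.1250 (straight) → pose (2.1275, -0.3983, -1.1250)
step 4: θ'=0.8750 (R=-0.1250) → pose (1.9188, -0.3721, 0.8750)

(1.9188, -0.3721, 0.8750)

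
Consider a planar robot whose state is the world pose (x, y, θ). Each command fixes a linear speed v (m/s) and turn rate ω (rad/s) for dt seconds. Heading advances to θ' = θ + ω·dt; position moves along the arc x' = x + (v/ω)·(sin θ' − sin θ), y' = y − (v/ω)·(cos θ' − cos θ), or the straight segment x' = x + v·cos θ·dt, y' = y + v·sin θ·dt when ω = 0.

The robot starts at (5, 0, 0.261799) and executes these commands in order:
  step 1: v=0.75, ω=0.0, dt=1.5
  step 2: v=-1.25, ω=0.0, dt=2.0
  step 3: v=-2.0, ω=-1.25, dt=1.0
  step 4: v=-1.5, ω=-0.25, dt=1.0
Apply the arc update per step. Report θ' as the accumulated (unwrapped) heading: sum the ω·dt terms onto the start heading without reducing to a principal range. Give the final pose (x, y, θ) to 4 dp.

step 1: θ'=0.2618 (straight) → pose (6.0867, 0.2912, 0.2618)
step 2: θ'=0.2618 (straight) → pose (3.6719, -0.3559, 0.2618)
step 3: θ'=-0.9882 (R=1.6000) → pose (1.9217, 0.3093, -0.9882)
step 4: θ'=-1.2382 (R=6.0000) → pose (1.2607, 1.6515, -1.2382)

(1.2607, 1.6515, -1.2382)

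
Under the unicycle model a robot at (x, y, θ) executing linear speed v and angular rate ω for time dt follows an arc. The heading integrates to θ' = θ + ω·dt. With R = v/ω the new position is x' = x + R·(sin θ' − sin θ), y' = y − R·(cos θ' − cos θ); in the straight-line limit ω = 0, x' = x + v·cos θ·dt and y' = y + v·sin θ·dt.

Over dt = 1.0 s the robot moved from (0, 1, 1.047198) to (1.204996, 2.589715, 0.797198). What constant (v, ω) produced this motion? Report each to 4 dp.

v = 2.0000, ω = -0.2500

Δθ = 0.797198 − 1.047198 = -0.250000
ω = Δθ/dt = -0.250000/1.0 = -0.2500
R = −Δy/(cos θ' − cos θ) = -8.0000
v = R·ω = -8.0000·-0.2500 = 2.0000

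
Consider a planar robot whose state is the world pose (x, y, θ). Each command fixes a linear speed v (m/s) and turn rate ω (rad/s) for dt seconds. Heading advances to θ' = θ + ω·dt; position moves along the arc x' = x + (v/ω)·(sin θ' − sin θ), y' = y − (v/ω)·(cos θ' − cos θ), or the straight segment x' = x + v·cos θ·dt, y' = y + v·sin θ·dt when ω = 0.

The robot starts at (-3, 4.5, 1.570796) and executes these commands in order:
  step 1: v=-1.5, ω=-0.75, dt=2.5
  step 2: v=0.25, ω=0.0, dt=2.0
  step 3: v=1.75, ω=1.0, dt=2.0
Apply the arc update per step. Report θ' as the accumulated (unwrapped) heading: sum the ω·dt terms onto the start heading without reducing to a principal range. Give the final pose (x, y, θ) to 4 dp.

(-2.8615, 4.3299, 1.6958)

step 1: θ'=-0.3042 (R=2.0000) → pose (-5.5991, 2.5918, -0.3042)
step 2: θ'=-0.3042 (straight) → pose (-5.1220, 2.4421, -0.3042)
step 3: θ'=1.6958 (R=1.7500) → pose (-2.8615, 4.3299, 1.6958)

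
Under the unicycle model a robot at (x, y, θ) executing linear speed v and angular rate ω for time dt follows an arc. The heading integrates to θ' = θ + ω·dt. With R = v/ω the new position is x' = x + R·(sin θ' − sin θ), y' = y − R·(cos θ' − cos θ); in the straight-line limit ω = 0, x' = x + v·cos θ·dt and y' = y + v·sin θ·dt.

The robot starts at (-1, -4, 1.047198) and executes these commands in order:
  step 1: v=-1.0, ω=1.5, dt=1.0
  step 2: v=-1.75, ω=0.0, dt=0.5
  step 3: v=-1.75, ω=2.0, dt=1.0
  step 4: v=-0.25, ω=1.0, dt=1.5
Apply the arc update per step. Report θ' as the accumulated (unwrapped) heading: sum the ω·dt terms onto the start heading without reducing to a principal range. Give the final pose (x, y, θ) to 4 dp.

step 1: θ'=2.5472 (R=-0.6667) → pose (-0.7960, -4.8857, 2.5472)
step 2: θ'=2.5472 (straight) → pose (-0.0711, -5.3757, 2.5472)
step 3: θ'=4.5472 (R=-0.8750) → pose (1.2820, -4.7946, 4.5472)
step 4: θ'=6.0472 (R=-0.2500) → pose (1.0939, -4.5104, 6.0472)

(1.0939, -4.5104, 6.0472)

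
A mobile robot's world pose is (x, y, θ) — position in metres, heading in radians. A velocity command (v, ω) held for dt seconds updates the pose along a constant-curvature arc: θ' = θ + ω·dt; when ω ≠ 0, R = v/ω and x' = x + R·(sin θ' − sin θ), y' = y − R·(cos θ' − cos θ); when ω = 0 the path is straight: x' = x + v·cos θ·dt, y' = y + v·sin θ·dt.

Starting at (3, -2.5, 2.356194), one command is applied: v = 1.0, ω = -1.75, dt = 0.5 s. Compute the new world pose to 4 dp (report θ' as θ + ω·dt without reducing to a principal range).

θ' = 2.3562 + -1.75·0.5 = 1.4812
R = v/ω = 1.0/-1.75 = -0.5714
x' = 3 + -0.5714·(sin 1.4812 − sin 2.3562) = 2.8349
y' = -2.5 − -0.5714·(cos 1.4812 − cos 2.3562) = -2.0448

(2.8349, -2.0448, 1.4812)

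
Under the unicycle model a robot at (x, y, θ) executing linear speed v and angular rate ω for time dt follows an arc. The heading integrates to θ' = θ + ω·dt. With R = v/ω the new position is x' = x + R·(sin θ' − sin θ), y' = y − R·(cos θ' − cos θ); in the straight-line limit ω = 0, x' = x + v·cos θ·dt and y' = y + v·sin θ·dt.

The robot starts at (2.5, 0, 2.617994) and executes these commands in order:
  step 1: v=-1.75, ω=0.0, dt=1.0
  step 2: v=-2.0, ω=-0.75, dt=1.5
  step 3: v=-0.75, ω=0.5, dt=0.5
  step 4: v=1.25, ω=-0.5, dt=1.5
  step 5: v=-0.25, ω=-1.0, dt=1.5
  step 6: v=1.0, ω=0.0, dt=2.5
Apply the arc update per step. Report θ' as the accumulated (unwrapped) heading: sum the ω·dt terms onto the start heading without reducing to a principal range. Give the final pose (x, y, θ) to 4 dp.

step 1: θ'=2.6180 (straight) → pose (4.0155, -0.8750, 2.6180)
step 2: θ'=1.4930 (R=2.6667) → pose (5.3408, -3.3917, 1.4930)
step 3: θ'=1.7430 (R=-1.5000) → pose (5.3585, -3.7653, 1.7430)
step 4: θ'=0.9930 (R=-2.5000) → pose (5.7273, -1.9714, 0.9930)
step 5: θ'=-0.5070 (R=0.2500) → pose (5.3965, -2.0534, -0.5070)
step 6: θ'=-0.5070 (straight) → pose (7.5820, -3.2674, -0.5070)

(7.5820, -3.2674, -0.5070)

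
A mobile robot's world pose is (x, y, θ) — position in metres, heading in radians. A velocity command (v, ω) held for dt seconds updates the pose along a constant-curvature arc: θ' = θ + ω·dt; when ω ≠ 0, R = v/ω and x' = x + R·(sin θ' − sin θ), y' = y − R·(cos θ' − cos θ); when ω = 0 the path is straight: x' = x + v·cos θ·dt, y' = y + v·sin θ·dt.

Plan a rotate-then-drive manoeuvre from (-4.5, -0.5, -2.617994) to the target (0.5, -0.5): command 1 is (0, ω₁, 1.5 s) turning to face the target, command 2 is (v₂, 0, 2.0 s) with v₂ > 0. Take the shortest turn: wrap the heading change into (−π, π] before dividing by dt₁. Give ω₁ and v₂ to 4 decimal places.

ω₁ = 1.7453, v₂ = 2.5000

heading to target = atan2(-0.5−-0.5, 0.5−-4.5) = 0.0000
Δθ = wrap(0.0000 − -2.6180) = 2.6180; ω₁ = Δθ/dt₁ = 1.7453
distance = √((0.5−-4.5)² + (-0.5−-0.5)²) = 5.0000; v₂ = distance/dt₂ = 2.5000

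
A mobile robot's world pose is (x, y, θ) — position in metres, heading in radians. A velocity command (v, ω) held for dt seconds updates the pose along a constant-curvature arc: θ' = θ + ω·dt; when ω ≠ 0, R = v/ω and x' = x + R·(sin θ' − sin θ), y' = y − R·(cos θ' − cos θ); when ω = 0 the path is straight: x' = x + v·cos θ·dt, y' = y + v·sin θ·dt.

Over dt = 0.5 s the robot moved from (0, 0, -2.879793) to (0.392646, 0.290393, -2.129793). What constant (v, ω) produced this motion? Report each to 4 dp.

v = -1.0000, ω = 1.5000

Δθ = -2.129793 − -2.879793 = 0.750000
ω = Δθ/dt = 0.750000/0.5 = 1.5000
R = Δx/(sin θ' − sin θ) = -0.6667
v = R·ω = -0.6667·1.5000 = -1.0000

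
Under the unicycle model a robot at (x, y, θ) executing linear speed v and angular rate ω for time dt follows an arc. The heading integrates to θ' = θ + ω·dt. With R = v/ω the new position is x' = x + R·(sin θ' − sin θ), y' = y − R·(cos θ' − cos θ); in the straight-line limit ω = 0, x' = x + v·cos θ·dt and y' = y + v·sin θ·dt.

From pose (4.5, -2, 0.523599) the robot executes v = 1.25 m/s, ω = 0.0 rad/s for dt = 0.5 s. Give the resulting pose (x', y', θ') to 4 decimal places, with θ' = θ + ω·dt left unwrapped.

(5.0413, -1.6875, 0.5236)

θ' = 0.5236 + 0.0·0.5 = 0.5236
ω = 0 → straight: x' = 4.5 + 1.25·cos(0.5236)·0.5 = 5.0413
y' = -2 + 1.25·sin(0.5236)·0.5 = -1.6875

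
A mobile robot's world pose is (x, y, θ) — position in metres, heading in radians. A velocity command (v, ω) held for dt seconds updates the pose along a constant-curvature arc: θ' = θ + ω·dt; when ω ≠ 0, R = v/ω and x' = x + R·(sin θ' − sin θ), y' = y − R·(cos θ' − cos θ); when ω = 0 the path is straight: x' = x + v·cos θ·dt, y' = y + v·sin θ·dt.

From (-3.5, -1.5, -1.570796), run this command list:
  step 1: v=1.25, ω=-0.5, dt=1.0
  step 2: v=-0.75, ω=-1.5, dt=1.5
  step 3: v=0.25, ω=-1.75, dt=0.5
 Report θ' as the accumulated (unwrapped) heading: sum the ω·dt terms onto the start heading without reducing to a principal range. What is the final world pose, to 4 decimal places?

(-2.8995, -2.6265, -5.1958)

step 1: θ'=-2.0708 (R=-2.5000) → pose (-3.8060, -2.6986, -2.0708)
step 2: θ'=-4.3208 (R=0.5000) → pose (-2.9051, -2.7474, -4.3208)
step 3: θ'=-5.1958 (R=-0.1429) → pose (-2.8995, -2.6265, -5.1958)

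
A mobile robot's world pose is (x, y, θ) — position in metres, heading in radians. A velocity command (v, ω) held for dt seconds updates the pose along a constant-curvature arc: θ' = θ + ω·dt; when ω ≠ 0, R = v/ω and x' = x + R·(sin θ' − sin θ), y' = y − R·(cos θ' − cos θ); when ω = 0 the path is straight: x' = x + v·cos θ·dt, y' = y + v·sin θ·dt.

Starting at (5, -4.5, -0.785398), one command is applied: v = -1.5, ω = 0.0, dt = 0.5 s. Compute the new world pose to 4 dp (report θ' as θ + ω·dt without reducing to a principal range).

θ' = -0.7854 + 0.0·0.5 = -0.7854
ω = 0 → straight: x' = 5 + -1.5·cos(-0.7854)·0.5 = 4.4697
y' = -4.5 + -1.5·sin(-0.7854)·0.5 = -3.9697

(4.4697, -3.9697, -0.7854)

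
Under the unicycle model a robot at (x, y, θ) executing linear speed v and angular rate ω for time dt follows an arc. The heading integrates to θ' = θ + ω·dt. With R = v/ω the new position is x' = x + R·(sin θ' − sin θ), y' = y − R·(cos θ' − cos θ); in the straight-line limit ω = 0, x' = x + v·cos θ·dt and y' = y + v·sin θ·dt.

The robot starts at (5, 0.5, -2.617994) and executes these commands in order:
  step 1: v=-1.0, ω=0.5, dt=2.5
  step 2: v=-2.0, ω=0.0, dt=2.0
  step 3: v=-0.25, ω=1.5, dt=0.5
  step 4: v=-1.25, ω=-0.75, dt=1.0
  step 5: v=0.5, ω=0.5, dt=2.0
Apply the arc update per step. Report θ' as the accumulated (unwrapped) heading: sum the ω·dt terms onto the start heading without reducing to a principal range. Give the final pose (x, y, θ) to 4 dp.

step 1: θ'=-1.3680 (R=-2.0000) → pose (5.9590, 2.6349, -1.3680)
step 2: θ'=-1.3680 (straight) → pose (5.1534, 6.5529, -1.3680)
step 3: θ'=-0.6180 (R=-0.1667) → pose (5.0867, 6.6552, -0.6180)
step 4: θ'=-1.3680 (R=1.6667) → pose (4.4198, 7.6779, -1.3680)
step 5: θ'=-0.3680 (R=1.0000) → pose (5.0396, 6.9463, -0.3680)

(5.0396, 6.9463, -0.3680)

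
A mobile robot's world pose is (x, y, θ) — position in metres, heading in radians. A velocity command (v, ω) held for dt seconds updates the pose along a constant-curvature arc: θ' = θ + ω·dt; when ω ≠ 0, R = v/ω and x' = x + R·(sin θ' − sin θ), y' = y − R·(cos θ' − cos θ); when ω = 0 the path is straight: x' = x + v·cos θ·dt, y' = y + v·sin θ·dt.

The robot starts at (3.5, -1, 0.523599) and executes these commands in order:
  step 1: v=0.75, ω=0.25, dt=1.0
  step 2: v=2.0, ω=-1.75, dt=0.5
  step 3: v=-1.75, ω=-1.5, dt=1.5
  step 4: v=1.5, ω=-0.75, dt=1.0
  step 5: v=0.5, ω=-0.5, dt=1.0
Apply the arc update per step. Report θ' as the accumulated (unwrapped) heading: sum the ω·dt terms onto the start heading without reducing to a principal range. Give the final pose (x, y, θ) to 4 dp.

(2.4750, 1.2650, -3.6014)

step 1: θ'=0.7736 (R=3.0000) → pose (4.0961, -0.5481, 0.7736)
step 2: θ'=-0.1014 (R=-1.1429) → pose (5.0104, -0.2287, -0.1014)
step 3: θ'=-2.3514 (R=1.1667) → pose (4.2996, 1.7529, -2.3514)
step 4: θ'=-3.1014 (R=-2.0000) → pose (2.9589, 1.1620, -3.1014)
step 5: θ'=-3.6014 (R=-1.0000) → pose (2.4750, 1.2650, -3.6014)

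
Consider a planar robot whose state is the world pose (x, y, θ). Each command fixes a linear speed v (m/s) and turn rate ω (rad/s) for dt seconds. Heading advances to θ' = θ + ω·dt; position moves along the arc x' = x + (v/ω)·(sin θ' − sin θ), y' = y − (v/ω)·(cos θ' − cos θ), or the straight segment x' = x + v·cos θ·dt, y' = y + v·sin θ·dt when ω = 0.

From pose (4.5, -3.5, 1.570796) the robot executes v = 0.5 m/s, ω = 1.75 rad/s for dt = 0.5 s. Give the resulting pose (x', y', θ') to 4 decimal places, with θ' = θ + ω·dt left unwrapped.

(4.3974, -3.2807, 2.4458)

θ' = 1.5708 + 1.75·0.5 = 2.4458
R = v/ω = 0.5/1.75 = 0.2857
x' = 4.5 + 0.2857·(sin 2.4458 − sin 1.5708) = 4.3974
y' = -3.5 − 0.2857·(cos 2.4458 − cos 1.5708) = -3.2807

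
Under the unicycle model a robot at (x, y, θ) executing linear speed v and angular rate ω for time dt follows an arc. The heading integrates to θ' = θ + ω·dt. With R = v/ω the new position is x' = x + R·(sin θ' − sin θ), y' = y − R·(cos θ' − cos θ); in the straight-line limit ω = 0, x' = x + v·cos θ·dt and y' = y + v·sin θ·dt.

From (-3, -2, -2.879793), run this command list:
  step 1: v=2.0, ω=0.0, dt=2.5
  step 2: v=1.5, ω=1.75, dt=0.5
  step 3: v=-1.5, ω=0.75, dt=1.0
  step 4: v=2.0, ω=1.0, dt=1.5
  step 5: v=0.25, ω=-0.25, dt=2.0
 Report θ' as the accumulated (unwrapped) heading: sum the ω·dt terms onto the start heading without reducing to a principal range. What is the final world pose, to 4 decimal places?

step 1: θ'=-2.8798 (straight) → pose (-7.8296, -3.2941, -2.8798)
step 2: θ'=-2.0048 (R=0.8571) → pose (-8.3855, -3.7616, -2.0048)
step 3: θ'=-1.2548 (R=-2.0000) → pose (-8.2991, -2.2991, -1.2548)
step 4: θ'=0.2452 (R=2.0000) → pose (-5.9126, -3.6177, 0.2452)
step 5: θ'=-0.2548 (R=-1.0000) → pose (-5.4178, -3.6201, -0.2548)

(-5.4178, -3.6201, -0.2548)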